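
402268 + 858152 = 1260420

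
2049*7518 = 15404382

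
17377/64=17377/64=271.52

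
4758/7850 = 2379/3925 = 0.61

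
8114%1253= 596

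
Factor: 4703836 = 2^2 * 1175959^1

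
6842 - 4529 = 2313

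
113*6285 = 710205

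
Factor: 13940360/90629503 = 2^3*5^1*7^1 * 113^( - 1 ) * 49787^1 * 802031^( - 1) 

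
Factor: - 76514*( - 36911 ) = 2824208254=2^1*7^1*67^1*571^1 * 5273^1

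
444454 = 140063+304391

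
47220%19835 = 7550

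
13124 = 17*772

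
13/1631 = 13/1631 = 0.01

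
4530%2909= 1621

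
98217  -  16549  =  81668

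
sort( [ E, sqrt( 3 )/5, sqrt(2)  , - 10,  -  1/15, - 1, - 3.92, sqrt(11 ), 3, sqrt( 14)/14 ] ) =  [ - 10,-3.92, - 1, - 1/15,sqrt(14) /14,sqrt( 3 ) /5,sqrt (2),E  ,  3,sqrt(11 )]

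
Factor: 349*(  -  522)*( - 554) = 100926612 = 2^2*3^2*29^1*277^1*349^1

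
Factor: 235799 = 29^1*47^1 * 173^1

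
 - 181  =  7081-7262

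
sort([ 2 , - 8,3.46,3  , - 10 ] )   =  [ - 10 , - 8, 2  ,  3,3.46]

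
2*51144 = 102288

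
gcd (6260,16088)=4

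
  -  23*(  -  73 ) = 1679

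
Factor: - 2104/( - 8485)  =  2^3 * 5^ ( - 1 )*263^1 * 1697^( - 1) 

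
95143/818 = 95143/818 = 116.31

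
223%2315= 223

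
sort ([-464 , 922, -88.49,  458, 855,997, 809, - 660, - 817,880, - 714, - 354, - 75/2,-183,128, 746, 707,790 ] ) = [-817,- 714,-660,-464,- 354, - 183, - 88.49,-75/2,128,458,707,746,790,809 , 855 , 880, 922,997 ] 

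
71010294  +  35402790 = 106413084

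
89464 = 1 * 89464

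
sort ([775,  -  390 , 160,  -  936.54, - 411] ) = [ - 936.54, - 411 , - 390, 160, 775]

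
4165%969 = 289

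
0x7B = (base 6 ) 323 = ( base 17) 74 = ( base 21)5I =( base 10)123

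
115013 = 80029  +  34984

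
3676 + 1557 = 5233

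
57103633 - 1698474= 55405159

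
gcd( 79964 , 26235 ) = 1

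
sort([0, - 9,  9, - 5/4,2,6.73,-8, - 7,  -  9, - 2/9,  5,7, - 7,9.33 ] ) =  [-9,- 9, - 8,  -  7 ,-7,  -  5/4, - 2/9, 0,2,5, 6.73 , 7 , 9,9.33]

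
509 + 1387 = 1896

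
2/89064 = 1/44532 = 0.00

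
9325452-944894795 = -935569343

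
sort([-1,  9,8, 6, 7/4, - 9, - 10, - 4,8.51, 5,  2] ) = [ - 10 ,- 9, - 4,-1,  7/4,2, 5 , 6 , 8,8.51,9] 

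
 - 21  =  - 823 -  - 802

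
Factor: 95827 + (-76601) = 2^1*9613^1=19226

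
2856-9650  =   - 6794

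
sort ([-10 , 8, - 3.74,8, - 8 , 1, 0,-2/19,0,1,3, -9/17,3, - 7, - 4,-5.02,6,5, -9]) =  [ - 10,-9, - 8,  -  7  ,  -  5.02, - 4, - 3.74, - 9/17, - 2/19 , 0 , 0,1, 1,  3,3,5, 6, 8,8] 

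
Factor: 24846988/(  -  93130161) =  - 2^2*3^( - 1)*1051^( - 1 )*29537^( - 1 )* 6211747^1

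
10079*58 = 584582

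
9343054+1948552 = 11291606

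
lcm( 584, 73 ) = 584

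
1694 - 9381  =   - 7687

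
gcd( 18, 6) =6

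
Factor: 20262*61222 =1240480164 = 2^2*3^1*7^1*11^1*307^1 * 4373^1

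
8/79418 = 4/39709 = 0.00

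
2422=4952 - 2530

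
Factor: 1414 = 2^1*7^1 * 101^1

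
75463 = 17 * 4439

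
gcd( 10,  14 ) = 2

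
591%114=21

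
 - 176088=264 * ( - 667) 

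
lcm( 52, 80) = 1040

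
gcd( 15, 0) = 15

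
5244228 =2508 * 2091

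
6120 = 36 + 6084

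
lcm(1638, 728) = 6552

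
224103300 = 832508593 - 608405293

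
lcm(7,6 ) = 42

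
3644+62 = 3706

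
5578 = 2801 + 2777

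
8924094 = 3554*2511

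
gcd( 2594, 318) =2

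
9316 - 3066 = 6250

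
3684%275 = 109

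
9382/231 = 9382/231 = 40.61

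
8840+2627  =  11467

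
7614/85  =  89 + 49/85 = 89.58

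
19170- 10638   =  8532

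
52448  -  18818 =33630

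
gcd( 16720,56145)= 95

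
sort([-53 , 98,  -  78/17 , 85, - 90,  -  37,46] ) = [ - 90 ,  -  53, - 37, - 78/17,46, 85, 98] 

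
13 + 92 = 105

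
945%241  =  222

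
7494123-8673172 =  - 1179049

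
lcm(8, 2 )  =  8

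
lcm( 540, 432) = 2160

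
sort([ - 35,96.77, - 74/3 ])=[ - 35,-74/3,96.77]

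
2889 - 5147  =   - 2258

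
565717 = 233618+332099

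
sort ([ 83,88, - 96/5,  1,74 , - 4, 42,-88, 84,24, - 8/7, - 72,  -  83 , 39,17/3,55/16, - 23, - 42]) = [ - 88, - 83, - 72, - 42, - 23, - 96/5,-4, - 8/7,1, 55/16, 17/3,  24,39,42, 74,83 , 84,88 ] 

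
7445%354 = 11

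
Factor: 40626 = 2^1*3^2*37^1*61^1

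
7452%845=692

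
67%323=67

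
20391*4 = 81564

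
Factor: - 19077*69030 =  -2^1*3^3*5^1 * 13^1*59^1*6359^1 = - 1316885310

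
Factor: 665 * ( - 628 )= - 2^2*5^1*7^1 * 19^1 * 157^1 =-  417620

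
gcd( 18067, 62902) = 7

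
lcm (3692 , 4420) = 313820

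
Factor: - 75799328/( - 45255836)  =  1114696/665527= 2^3*11^1*53^1*239^1*665527^( - 1 )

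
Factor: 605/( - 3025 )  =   - 5^ ( - 1) =-1/5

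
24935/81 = 307 + 68/81 = 307.84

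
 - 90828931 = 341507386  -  432336317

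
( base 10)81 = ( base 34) 2d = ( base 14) 5b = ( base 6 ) 213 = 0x51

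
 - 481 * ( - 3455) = 1661855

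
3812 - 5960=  - 2148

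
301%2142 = 301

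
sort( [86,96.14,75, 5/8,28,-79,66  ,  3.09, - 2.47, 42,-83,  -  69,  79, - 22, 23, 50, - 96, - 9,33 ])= [ - 96,-83, -79, - 69, - 22, - 9, - 2.47,5/8 , 3.09, 23, 28, 33,42 , 50,  66,75,79, 86,96.14 ]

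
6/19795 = 6/19795 = 0.00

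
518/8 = 64 + 3/4 = 64.75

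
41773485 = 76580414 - 34806929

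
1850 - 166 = 1684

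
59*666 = 39294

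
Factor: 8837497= 23^1*61^1 * 6299^1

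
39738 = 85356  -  45618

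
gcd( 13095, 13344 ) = 3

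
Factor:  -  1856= -2^6*29^1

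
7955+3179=11134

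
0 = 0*73827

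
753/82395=251/27465=0.01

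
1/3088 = 1/3088 = 0.00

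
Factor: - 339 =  - 3^1*113^1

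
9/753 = 3/251 = 0.01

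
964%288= 100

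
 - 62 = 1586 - 1648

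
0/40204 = 0 = 0.00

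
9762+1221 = 10983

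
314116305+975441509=1289557814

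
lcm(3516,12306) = 24612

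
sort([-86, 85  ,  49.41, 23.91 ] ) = [ - 86,23.91,  49.41,85 ]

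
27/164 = 27/164 = 0.16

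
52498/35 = 52498/35   =  1499.94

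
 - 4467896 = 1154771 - 5622667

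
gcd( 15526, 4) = 2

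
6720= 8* 840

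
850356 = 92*9243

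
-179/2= - 90 + 1/2 = -89.50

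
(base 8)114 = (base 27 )2M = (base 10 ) 76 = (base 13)5B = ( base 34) 28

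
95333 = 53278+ 42055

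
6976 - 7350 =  - 374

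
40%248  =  40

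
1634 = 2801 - 1167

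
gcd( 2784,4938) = 6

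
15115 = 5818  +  9297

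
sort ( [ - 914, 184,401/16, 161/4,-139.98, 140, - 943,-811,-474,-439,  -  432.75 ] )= [-943, -914, - 811,-474, - 439,  -  432.75,-139.98, 401/16,161/4,140,184] 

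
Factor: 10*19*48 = 9120 = 2^5 * 3^1*5^1 * 19^1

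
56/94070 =28/47035 =0.00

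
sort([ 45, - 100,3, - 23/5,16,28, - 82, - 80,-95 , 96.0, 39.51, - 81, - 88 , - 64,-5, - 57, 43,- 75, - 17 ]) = [ - 100,-95,- 88, - 82, - 81,  -  80, - 75 , - 64, - 57, - 17, - 5, - 23/5 , 3 , 16, 28,39.51,  43, 45,96.0]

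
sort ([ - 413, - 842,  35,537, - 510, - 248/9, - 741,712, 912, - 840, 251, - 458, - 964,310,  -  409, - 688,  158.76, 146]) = [  -  964, - 842, - 840, - 741, - 688, - 510, - 458, - 413, - 409, - 248/9,35,146 , 158.76,251,310,537, 712,912 ] 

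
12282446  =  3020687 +9261759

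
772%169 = 96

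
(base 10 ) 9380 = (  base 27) CNB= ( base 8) 22244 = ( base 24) G6K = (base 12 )5518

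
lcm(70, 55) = 770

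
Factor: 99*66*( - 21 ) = -137214 = - 2^1*3^4*7^1*11^2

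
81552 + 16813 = 98365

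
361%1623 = 361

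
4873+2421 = 7294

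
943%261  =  160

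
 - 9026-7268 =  - 16294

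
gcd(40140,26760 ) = 13380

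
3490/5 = 698 = 698.00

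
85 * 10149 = 862665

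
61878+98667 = 160545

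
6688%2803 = 1082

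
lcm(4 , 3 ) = 12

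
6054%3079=2975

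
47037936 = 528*89087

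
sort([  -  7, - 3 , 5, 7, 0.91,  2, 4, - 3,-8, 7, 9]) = [ - 8 , - 7,- 3, - 3,0.91,2, 4, 5,7, 7, 9]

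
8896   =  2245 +6651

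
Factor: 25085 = 5^1*29^1* 173^1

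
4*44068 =176272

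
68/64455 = 68/64455 = 0.00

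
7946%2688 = 2570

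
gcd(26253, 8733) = 3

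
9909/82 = 120  +  69/82 =120.84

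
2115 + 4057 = 6172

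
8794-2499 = 6295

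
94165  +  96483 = 190648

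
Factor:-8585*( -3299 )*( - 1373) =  -5^1*17^1*101^1*1373^1*3299^1 =- 38885989295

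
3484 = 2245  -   -1239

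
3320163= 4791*693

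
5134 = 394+4740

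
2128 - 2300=  -  172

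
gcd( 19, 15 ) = 1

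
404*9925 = 4009700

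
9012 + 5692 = 14704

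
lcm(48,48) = 48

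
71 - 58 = 13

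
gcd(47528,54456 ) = 8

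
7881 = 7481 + 400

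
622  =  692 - 70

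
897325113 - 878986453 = 18338660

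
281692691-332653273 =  - 50960582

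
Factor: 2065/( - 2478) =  - 5/6 = -2^( - 1) *3^( - 1 ) * 5^1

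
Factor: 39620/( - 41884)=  - 5^1*7^1*37^ ( - 1 ) = -35/37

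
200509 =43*4663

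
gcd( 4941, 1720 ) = 1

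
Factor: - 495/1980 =-1/4 =-2^( - 2)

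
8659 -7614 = 1045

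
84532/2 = 42266 =42266.00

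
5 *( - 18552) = - 92760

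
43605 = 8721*5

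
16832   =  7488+9344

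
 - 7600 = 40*( - 190)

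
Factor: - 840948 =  - 2^2*3^1 * 70079^1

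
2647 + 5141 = 7788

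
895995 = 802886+93109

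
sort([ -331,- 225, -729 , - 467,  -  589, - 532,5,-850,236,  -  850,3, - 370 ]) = [- 850, - 850, - 729, - 589,  -  532 ,- 467, - 370,  -  331, - 225 , 3,5,236 ] 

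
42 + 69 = 111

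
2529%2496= 33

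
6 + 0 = 6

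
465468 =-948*(  -  491 ) 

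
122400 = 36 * 3400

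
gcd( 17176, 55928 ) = 8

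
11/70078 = 11/70078 =0.00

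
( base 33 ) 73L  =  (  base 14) 2b71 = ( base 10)7743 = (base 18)15g3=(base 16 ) 1E3F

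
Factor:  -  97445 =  - 5^1*19489^1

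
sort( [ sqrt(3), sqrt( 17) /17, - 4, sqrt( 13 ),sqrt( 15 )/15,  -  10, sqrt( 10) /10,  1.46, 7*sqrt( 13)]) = [ - 10, - 4, sqrt(17) /17,sqrt( 15 )/15,sqrt( 10 ) /10, 1.46, sqrt( 3 ), sqrt( 13) , 7*sqrt( 13)] 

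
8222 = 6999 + 1223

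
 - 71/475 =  - 1 + 404/475 = - 0.15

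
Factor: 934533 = 3^2*103837^1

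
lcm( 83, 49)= 4067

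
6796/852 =7 + 208/213 = 7.98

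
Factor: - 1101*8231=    - 9062331 = -  3^1*367^1*8231^1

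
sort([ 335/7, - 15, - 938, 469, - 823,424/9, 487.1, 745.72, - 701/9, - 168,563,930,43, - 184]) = [ - 938, - 823, - 184, - 168, - 701/9, - 15, 43 , 424/9,335/7,469 , 487.1, 563, 745.72, 930 ]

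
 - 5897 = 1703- 7600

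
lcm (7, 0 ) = 0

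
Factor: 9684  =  2^2* 3^2*269^1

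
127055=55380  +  71675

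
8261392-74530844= -66269452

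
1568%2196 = 1568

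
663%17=0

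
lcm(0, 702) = 0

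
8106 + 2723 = 10829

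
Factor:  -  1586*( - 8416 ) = 13347776=2^6*13^1*61^1*263^1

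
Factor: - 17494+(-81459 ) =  - 98953^1 = - 98953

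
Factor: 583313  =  151^1*3863^1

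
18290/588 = 31 + 31/294 = 31.11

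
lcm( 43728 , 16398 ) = 131184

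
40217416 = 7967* 5048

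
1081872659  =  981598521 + 100274138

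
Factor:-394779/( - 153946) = 2^(-1)*3^1* 7^1*11^1*13^ ( - 1 )*31^ ( - 1)*191^( - 1)*1709^1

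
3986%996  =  2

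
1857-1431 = 426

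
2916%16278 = 2916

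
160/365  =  32/73 = 0.44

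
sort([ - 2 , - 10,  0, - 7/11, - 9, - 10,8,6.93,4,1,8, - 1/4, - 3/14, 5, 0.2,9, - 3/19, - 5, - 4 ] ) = [ - 10, - 10, - 9,  -  5 , - 4, - 2, - 7/11, - 1/4 ,-3/14 ,-3/19,0, 0.2,1,  4, 5, 6.93,  8,8,  9] 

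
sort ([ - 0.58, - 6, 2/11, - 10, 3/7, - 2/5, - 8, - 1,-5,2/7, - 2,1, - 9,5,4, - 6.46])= [ - 10, - 9, - 8,-6.46,  -  6, - 5,- 2, - 1, - 0.58, - 2/5, 2/11, 2/7, 3/7,1,4,5 ] 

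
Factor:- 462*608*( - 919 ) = 2^6*3^1*7^1  *  11^1*19^1*919^1 = 258143424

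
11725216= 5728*2047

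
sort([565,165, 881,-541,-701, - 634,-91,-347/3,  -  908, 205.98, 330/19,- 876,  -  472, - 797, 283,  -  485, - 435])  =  [ - 908,-876,-797,  -  701, - 634,-541, - 485,-472, - 435, - 347/3, - 91,330/19 , 165, 205.98,283, 565, 881]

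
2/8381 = 2/8381 = 0.00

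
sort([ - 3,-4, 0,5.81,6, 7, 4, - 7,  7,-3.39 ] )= [-7, -4, - 3.39,  -  3,0, 4,  5.81, 6,7, 7]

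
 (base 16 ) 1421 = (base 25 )863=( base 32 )511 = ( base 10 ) 5153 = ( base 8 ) 12041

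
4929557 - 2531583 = 2397974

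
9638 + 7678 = 17316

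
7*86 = 602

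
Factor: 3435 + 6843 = 2^1*3^2*571^1 = 10278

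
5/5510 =1/1102 = 0.00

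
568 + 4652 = 5220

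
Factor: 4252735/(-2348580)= - 850547/469716 = - 2^( - 2)*3^ ( - 1 )  *13^(  -  1 )*31^1  *3011^( - 1 )*27437^1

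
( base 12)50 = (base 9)66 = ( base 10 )60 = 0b111100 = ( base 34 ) 1Q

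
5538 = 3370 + 2168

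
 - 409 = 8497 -8906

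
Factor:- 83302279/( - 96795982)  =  2^( -1) * 6317^1*13187^1*48397991^( - 1 )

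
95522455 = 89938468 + 5583987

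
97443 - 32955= 64488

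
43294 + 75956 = 119250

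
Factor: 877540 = 2^2*5^1*17^1*29^1 * 89^1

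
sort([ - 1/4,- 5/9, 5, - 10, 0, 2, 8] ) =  [- 10,-5/9, - 1/4 , 0,  2,5, 8] 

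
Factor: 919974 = 2^1*3^1*11^1*53^1 *263^1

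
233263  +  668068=901331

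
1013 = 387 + 626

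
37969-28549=9420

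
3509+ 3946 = 7455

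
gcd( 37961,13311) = 493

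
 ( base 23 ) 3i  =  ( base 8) 127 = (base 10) 87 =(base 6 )223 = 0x57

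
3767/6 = 3767/6 = 627.83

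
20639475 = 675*30577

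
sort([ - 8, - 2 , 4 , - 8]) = [ - 8, - 8,  -  2, 4] 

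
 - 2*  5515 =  - 11030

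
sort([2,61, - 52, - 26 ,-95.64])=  [ - 95.64, -52  ,  -  26,2, 61 ] 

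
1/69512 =1/69512 = 0.00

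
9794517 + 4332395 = 14126912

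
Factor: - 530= - 2^1*5^1*53^1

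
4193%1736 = 721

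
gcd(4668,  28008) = 4668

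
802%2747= 802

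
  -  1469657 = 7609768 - 9079425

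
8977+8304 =17281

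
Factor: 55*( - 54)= - 2970 = - 2^1*3^3 * 5^1*11^1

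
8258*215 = 1775470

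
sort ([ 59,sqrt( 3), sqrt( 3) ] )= [sqrt( 3), sqrt ( 3),59] 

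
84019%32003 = 20013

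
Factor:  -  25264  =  -2^4*1579^1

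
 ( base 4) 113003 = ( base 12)a2b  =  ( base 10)1475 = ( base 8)2703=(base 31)1GI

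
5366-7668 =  - 2302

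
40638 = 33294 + 7344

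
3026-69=2957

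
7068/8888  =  1767/2222=0.80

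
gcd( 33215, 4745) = 4745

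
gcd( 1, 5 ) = 1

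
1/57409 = 1/57409 = 0.00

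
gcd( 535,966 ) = 1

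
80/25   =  16/5  =  3.20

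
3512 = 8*439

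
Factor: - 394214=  -2^1 * 53^1*3719^1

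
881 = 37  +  844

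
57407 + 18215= 75622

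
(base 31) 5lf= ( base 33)50q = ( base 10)5471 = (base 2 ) 1010101011111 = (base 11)4124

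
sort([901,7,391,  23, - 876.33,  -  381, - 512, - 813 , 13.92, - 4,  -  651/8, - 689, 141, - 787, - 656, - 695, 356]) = [ - 876.33, - 813, - 787, -695, - 689, - 656, - 512, - 381,  -  651/8, - 4,7, 13.92, 23,141,356,  391,901]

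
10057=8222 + 1835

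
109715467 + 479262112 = 588977579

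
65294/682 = 32647/341=95.74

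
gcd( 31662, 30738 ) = 6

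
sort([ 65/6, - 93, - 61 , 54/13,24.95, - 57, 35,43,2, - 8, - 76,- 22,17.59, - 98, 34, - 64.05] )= [ - 98, - 93, - 76 , - 64.05, - 61, - 57, - 22, - 8,2,54/13,65/6, 17.59, 24.95,34,35,43] 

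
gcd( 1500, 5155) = 5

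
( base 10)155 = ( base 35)4f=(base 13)BC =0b10011011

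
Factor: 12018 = 2^1*3^1*2003^1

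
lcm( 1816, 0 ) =0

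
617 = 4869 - 4252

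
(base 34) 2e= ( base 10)82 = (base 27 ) 31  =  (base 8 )122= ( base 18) 4A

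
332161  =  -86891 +419052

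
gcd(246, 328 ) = 82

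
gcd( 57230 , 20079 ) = 97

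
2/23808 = 1/11904 = 0.00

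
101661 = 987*103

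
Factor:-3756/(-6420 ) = 5^( -1 )*107^(-1) * 313^1 = 313/535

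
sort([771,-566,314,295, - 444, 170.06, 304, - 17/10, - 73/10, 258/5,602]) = [-566,-444, -73/10 ,- 17/10, 258/5, 170.06, 295,304,314,602, 771]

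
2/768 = 1/384 = 0.00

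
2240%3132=2240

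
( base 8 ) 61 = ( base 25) 1o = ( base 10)49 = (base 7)100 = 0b110001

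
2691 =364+2327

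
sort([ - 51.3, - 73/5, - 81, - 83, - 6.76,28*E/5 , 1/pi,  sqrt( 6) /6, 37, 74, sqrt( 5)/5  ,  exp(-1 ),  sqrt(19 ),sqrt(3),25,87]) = [ - 83, - 81, - 51.3, - 73/5,-6.76, 1/pi , exp(-1),sqrt( 6)/6,sqrt(5) /5, sqrt( 3 ), sqrt( 19),28*E/5 , 25,37,74,87] 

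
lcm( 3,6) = 6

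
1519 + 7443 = 8962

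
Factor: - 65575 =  - 5^2* 43^1*61^1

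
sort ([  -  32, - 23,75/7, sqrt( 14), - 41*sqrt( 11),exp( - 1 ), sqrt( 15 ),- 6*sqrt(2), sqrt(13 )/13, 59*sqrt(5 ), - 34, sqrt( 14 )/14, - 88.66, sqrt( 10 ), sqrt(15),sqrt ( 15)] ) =[ - 41*sqrt(11 ), - 88.66, - 34, - 32, - 23, - 6*sqrt ( 2),sqrt( 14)/14, sqrt(13 )/13, exp( - 1 ), sqrt (10), sqrt( 14),sqrt( 15 ),sqrt(15 ), sqrt( 15 ),75/7, 59*sqrt( 5 ) ] 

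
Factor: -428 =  - 2^2*107^1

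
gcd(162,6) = 6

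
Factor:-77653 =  - 19^1*61^1*67^1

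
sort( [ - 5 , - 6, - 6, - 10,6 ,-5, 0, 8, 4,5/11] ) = [ - 10, -6, - 6, - 5, -5,0,5/11,4,6, 8] 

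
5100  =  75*68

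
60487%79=52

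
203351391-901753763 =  - 698402372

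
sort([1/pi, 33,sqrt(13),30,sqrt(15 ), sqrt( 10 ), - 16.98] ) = [ - 16.98, 1/pi,sqrt(10),sqrt( 13),sqrt(15), 30,33 ] 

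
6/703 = 6/703=0.01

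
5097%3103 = 1994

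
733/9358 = 733/9358 = 0.08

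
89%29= 2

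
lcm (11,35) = 385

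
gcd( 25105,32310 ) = 5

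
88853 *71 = 6308563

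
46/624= 23/312 = 0.07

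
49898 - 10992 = 38906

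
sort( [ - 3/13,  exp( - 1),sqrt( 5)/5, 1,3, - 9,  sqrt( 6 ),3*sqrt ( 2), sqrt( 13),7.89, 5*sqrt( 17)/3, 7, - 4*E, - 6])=[ - 4*E, - 9, -6, - 3/13, exp(-1),  sqrt( 5)/5, 1  ,  sqrt( 6), 3, sqrt( 13), 3*sqrt( 2 ), 5 * sqrt(17)/3, 7, 7.89] 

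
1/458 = 1/458 = 0.00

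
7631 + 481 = 8112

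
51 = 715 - 664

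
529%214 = 101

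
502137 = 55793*9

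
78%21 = 15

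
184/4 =46  =  46.00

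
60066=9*6674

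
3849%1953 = 1896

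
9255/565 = 16 + 43/113= 16.38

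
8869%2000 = 869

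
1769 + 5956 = 7725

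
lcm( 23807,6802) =47614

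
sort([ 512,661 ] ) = [512, 661]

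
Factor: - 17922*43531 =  - 2^1*3^1 * 29^1*101^1*103^1*431^1 = - 780162582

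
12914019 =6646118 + 6267901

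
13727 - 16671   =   - 2944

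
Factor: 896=2^7  *7^1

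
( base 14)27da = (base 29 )8B5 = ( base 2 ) 1101110001100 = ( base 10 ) 7052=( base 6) 52352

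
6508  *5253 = 34186524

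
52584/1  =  52584 = 52584.00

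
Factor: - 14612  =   - 2^2*13^1*281^1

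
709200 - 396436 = 312764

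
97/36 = 2 + 25/36 = 2.69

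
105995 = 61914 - - 44081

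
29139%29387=29139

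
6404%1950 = 554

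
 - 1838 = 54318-56156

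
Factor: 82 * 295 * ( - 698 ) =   -  2^2 * 5^1 * 41^1*59^1*349^1 = - 16884620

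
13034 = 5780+7254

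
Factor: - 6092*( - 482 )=2^3 * 241^1*1523^1  =  2936344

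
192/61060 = 48/15265 = 0.00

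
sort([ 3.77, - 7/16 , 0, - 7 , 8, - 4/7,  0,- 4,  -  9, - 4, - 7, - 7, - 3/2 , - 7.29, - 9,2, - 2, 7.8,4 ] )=[-9, - 9, - 7.29, - 7, - 7, - 7, - 4, - 4, - 2, - 3/2, - 4/7,-7/16, 0, 0,2,3.77, 4,7.8,8 ] 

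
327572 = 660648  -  333076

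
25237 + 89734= 114971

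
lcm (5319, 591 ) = 5319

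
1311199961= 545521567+765678394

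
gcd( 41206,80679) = 1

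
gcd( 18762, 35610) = 6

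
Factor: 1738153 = 1738153^1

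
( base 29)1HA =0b10101000000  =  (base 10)1344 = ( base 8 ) 2500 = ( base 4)111000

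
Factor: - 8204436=  -  2^2*3^3*75967^1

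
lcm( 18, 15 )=90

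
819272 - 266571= 552701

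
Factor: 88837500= 2^2 * 3^1*5^5*23^1*103^1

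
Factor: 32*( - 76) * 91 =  - 2^7*7^1*13^1*19^1  =  - 221312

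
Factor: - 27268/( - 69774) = 34/87  =  2^1*3^( - 1)*17^1*29^( -1 )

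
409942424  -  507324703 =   -  97382279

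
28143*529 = 14887647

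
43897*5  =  219485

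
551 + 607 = 1158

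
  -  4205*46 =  - 193430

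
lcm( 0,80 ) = 0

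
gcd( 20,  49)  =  1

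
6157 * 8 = 49256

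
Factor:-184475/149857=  - 5^2*47^1*157^1*277^(-1)*541^( - 1) 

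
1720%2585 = 1720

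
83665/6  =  83665/6 = 13944.17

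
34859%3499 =3368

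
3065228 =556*5513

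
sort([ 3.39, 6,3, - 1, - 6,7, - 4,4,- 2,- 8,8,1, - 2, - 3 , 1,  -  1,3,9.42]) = [ - 8,-6, - 4,- 3, - 2,  -  2,- 1,-1, 1 , 1, 3, 3, 3.39,4,6, 7,8,9.42]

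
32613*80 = 2609040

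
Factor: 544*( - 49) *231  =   - 6157536= -2^5*3^1*7^3*11^1*17^1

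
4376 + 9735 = 14111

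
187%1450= 187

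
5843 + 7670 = 13513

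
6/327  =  2/109 = 0.02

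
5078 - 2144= 2934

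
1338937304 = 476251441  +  862685863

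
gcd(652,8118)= 2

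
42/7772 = 21/3886 =0.01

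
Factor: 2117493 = 3^2*7^1*19^1 * 29^1*61^1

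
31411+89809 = 121220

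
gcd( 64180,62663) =1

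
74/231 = 74/231 = 0.32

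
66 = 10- - 56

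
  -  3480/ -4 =870+0/1=870.00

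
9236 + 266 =9502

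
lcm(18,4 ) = 36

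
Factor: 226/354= 3^( - 1)*59^( -1 )*113^1 = 113/177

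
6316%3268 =3048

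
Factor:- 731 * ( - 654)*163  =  2^1*3^1*17^1*43^1*109^1*163^1 = 77926062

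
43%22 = 21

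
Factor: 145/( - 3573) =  - 3^( - 2) * 5^1*29^1 * 397^ (  -  1)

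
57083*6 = 342498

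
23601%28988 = 23601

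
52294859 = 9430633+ 42864226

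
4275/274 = 4275/274 = 15.60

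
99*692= 68508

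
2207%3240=2207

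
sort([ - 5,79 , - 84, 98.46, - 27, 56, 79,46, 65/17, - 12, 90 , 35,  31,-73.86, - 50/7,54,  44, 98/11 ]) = [ - 84, - 73.86, - 27 , - 12, - 50/7, - 5,65/17,98/11, 31,35,44,46,  54, 56, 79,79,90, 98.46] 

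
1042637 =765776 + 276861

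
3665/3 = 3665/3 =1221.67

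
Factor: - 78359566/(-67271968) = 2^( - 4)*29^1*1351027^1*2102249^( - 1) = 39179783/33635984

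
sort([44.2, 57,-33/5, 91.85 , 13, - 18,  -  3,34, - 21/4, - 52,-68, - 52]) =[ - 68, - 52, - 52, - 18, - 33/5,-21/4, - 3,  13,34,44.2,57, 91.85 ] 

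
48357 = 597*81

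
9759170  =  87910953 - 78151783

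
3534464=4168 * 848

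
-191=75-266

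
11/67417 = 11/67417 = 0.00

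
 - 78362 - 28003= -106365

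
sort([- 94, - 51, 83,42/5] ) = [ - 94,-51,42/5, 83] 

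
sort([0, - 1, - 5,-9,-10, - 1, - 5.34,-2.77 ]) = [ - 10 ,  -  9 , - 5.34, - 5, - 2.77, - 1, - 1,0]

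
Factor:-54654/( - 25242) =7^( - 1)*601^( - 1)*9109^1 = 9109/4207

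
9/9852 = 3/3284 = 0.00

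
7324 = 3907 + 3417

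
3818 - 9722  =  -5904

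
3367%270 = 127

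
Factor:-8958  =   - 2^1*3^1*1493^1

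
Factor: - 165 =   -  3^1*5^1*11^1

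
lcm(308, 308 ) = 308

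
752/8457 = 752/8457= 0.09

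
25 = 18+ 7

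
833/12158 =833/12158 = 0.07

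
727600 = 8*90950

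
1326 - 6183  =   - 4857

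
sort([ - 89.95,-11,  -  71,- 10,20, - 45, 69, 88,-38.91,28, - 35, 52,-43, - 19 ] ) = [ - 89.95 ,-71, - 45, -43, - 38.91,-35, - 19,- 11,-10,20, 28, 52, 69, 88]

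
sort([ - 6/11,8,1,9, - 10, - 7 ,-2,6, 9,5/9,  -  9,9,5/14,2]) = [-10, - 9, - 7, - 2,-6/11,5/14,5/9, 1,  2, 6, 8,9, 9,9 ] 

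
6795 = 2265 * 3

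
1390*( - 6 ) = -8340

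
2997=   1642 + 1355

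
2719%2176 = 543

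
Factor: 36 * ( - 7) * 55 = -13860 = - 2^2 *3^2*5^1*7^1*11^1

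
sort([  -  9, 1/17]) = [ - 9,  1/17 ]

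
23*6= 138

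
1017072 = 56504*18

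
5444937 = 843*6459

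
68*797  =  54196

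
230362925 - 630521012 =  - 400158087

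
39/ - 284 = - 39/284 = - 0.14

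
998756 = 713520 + 285236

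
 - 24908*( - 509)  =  12678172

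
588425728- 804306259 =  - 215880531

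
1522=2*761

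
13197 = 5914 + 7283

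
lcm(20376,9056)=81504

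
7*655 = 4585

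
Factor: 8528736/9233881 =2^5*3^1*73^1*1217^1 * 9233881^( - 1 )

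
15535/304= 51+31/304 = 51.10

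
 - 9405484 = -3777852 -5627632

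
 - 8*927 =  - 7416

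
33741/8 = 33741/8=   4217.62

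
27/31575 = 9/10525 = 0.00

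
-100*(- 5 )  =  500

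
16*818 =13088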